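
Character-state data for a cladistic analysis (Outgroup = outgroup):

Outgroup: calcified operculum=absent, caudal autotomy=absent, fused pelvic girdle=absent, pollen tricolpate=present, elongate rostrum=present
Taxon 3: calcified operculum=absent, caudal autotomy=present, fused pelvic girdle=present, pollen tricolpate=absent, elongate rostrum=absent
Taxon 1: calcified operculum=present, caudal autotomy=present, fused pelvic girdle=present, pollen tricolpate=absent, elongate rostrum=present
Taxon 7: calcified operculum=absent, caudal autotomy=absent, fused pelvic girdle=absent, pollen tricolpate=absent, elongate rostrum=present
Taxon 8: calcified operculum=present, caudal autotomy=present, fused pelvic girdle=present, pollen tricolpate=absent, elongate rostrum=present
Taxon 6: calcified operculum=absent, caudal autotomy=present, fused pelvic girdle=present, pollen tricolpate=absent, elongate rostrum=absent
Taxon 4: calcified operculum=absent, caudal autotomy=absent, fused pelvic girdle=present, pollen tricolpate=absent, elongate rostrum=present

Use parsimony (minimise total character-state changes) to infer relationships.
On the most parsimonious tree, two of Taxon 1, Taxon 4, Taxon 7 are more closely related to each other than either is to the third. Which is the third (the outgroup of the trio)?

Character polarity is set by the outgroup: the derived state is whichever differs from the outgroup's state, so for pollen tricolpate, elongate rostrum the derived state is 'absent', and for the remaining characters it is 'present'.
calcified operculum (derived state 'present') is shared by Taxon 1 and Taxon 8 — a synapomorphy uniting that clade.
caudal autotomy (derived state 'present') is shared by Taxon 1, Taxon 3, Taxon 6, and Taxon 8 — a synapomorphy uniting that clade.
Only Taxon 1, Taxon 3, Taxon 4, Taxon 6, and Taxon 8 show the derived state 'present' for fused pelvic girdle, supporting them as a clade.
All ingroup taxa share the derived state 'absent' for pollen tricolpate; it defines the ingroup but does not resolve relationships within it.
elongate rostrum (derived state 'absent') is shared by Taxon 3 and Taxon 6 — a synapomorphy uniting that clade.
Most parsimonious ingroup topology: ((((Taxon 3,Taxon 6),(Taxon 1,Taxon 8)),Taxon 4),Taxon 7).
Taxon 1 and Taxon 4 share a more recent common ancestor with each other than either does with Taxon 7, so Taxon 7 is the least closely related of the three.

Taxon 7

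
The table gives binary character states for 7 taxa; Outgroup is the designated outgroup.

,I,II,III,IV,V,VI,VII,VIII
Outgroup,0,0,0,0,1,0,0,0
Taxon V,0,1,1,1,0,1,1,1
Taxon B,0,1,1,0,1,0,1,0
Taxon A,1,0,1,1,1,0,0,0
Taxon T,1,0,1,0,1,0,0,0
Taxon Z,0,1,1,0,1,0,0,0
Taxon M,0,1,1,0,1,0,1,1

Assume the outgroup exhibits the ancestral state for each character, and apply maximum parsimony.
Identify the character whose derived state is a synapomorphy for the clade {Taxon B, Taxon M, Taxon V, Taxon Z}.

II

Character polarity is set by the outgroup: the derived state is whichever differs from the outgroup's state, so for V the derived state is '0', and for the remaining characters it is '1'.
Only Taxon A and Taxon T show the derived state '1' for I, supporting them as a clade.
II (derived state '1') is shared by Taxon B, Taxon M, Taxon V, and Taxon Z — a synapomorphy uniting that clade.
III (derived state '1') is shared by all ingroup taxa — unites the whole ingroup.
IV (state '1') occurs in Taxon A and Taxon V but conflicts with the nesting implied by the other characters — most parsimoniously interpreted as homoplasy.
V (derived state '0') is unique to Taxon V (autapomorphy; uninformative for grouping).
VI (derived state '1') is unique to Taxon V (autapomorphy; uninformative for grouping).
Only Taxon B, Taxon M, and Taxon V show the derived state '1' for VII, supporting them as a clade.
Only Taxon M and Taxon V show the derived state '1' for VIII, supporting them as a clade.
Most parsimonious ingroup topology: ((((Taxon V,Taxon M),Taxon B),Taxon Z),(Taxon A,Taxon T)).
The clade {Taxon B, Taxon M, Taxon V, Taxon Z} is supported by II: its derived state '1' occurs in exactly those taxa and in no other taxon (including the outgroup).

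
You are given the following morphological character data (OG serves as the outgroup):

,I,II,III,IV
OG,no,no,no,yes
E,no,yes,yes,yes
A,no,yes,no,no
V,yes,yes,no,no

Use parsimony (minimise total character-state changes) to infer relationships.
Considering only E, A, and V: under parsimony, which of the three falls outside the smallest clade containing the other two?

E

Character polarity is set by the outgroup: the derived state is whichever differs from the outgroup's state, so for IV the derived state is 'no', and for the remaining characters it is 'yes'.
I: derived state 'yes' in V only — an autapomorphy, so it tells us nothing about relationships among taxa.
All ingroup taxa share the derived state 'yes' for II; it defines the ingroup but does not resolve relationships within it.
III (derived state 'yes') is unique to E (autapomorphy; uninformative for grouping).
Only A and V show the derived state 'no' for IV, supporting them as a clade.
Most parsimonious ingroup topology: (E,(A,V)).
A and V share a more recent common ancestor with each other than either does with E, so E is the least closely related of the three.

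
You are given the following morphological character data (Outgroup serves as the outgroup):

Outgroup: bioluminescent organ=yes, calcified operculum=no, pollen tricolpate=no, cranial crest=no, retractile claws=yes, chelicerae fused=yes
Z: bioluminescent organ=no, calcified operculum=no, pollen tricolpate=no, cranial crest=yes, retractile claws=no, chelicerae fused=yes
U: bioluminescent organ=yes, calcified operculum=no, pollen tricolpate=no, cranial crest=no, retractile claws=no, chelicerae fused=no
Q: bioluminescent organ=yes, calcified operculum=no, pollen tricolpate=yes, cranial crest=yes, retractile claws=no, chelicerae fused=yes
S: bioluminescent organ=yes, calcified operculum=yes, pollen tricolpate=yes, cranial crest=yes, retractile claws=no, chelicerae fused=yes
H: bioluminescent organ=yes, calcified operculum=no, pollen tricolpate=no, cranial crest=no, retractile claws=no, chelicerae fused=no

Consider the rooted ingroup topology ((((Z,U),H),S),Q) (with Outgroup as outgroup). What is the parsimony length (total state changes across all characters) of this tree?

Map each character onto ((((Z,U),H),S),Q) (rooted by Outgroup) and count the minimum state changes it requires (Fitch parsimony):
bioluminescent organ: 1; calcified operculum: 1; pollen tricolpate: 2; cranial crest: 3; retractile claws: 1; chelicerae fused: 2.
Total tree length = 10.

10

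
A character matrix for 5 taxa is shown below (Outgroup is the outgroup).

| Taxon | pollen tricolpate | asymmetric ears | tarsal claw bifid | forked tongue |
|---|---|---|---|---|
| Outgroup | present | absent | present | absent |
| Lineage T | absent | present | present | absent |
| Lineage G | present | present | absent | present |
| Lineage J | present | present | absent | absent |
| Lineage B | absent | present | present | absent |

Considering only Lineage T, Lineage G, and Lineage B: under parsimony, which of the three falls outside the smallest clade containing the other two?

Character polarity is set by the outgroup: the derived state is whichever differs from the outgroup's state, so for pollen tricolpate, tarsal claw bifid the derived state is 'absent', and for the remaining characters it is 'present'.
Only Lineage B and Lineage T show the derived state 'absent' for pollen tricolpate, supporting them as a clade.
asymmetric ears (derived state 'present') is shared by all ingroup taxa — unites the whole ingroup.
Only Lineage G and Lineage J show the derived state 'absent' for tarsal claw bifid, supporting them as a clade.
forked tongue: derived state 'present' in Lineage G only — an autapomorphy, so it tells us nothing about relationships among taxa.
Most parsimonious ingroup topology: ((Lineage T,Lineage B),(Lineage G,Lineage J)).
Lineage B and Lineage T share a more recent common ancestor with each other than either does with Lineage G, so Lineage G is the least closely related of the three.

Lineage G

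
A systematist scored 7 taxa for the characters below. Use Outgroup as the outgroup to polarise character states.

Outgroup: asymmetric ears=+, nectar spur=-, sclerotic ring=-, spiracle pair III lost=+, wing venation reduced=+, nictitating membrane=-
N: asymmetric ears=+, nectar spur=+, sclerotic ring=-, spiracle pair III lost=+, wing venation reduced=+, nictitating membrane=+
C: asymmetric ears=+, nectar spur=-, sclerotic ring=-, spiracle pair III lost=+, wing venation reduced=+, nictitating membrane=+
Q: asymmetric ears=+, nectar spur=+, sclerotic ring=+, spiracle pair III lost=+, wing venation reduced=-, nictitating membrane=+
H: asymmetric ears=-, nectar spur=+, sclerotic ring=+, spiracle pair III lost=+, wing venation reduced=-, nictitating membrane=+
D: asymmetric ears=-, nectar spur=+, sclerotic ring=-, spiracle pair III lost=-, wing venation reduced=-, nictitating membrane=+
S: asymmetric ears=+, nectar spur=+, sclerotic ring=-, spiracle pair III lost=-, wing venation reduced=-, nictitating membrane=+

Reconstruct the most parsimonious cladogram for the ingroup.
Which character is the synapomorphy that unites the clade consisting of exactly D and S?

spiracle pair III lost

Character polarity is set by the outgroup: the derived state is whichever differs from the outgroup's state, so for asymmetric ears, spiracle pair III lost, wing venation reduced the derived state is '-', and for the remaining characters it is '+'.
asymmetric ears groups D and H, which is incompatible with the clades supported by the remaining characters; treating it as convergent (homoplasy) costs fewer steps than any alternative tree.
nectar spur: derived state '+' in D, H, N, Q, and S only — synapomorphy for {D, H, N, Q, S}.
sclerotic ring: derived state '+' in H and Q only — synapomorphy for {H, Q}.
spiracle pair III lost (derived state '-') is shared by D and S — a synapomorphy uniting that clade.
wing venation reduced: derived state '-' in D, H, Q, and S only — synapomorphy for {D, H, Q, S}.
nictitating membrane (derived state '+') is shared by all ingroup taxa — unites the whole ingroup.
Most parsimonious ingroup topology: ((N,((Q,H),(D,S))),C).
The clade {D, S} is supported by spiracle pair III lost: its derived state '-' occurs in exactly those taxa and in no other taxon (including the outgroup).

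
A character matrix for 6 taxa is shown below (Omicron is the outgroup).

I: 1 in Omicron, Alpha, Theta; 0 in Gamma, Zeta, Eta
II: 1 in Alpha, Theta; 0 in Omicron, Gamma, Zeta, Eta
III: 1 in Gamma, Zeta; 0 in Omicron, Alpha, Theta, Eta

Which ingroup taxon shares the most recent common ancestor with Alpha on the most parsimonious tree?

Theta

Character polarity is set by the outgroup: the derived state is whichever differs from the outgroup's state, so for I the derived state is '0', and for the remaining characters it is '1'.
I (derived state '0') is shared by Eta, Gamma, and Zeta — a synapomorphy uniting that clade.
II: derived state '1' in Alpha and Theta only — synapomorphy for {Alpha, Theta}.
Only Gamma and Zeta show the derived state '1' for III, supporting them as a clade.
Most parsimonious ingroup topology: ((Alpha,Theta),((Gamma,Zeta),Eta)).
Alpha and Theta form a cherry on this tree, so they are sister taxa.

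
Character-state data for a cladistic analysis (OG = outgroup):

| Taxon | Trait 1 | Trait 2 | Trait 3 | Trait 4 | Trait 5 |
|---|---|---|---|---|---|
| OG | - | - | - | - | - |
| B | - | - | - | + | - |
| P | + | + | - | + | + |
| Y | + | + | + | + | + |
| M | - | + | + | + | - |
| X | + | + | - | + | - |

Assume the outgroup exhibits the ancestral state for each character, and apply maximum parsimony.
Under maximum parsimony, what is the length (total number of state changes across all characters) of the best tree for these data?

The outgroup has state '-' for every character, so '+' is the derived state throughout.
Only P, X, and Y show the derived state '+' for Trait 1, supporting them as a clade.
Only M, P, X, and Y show the derived state '+' for Trait 2, supporting them as a clade.
Trait 3 (state '+') occurs in M and Y but conflicts with the nesting implied by the other characters — most parsimoniously interpreted as homoplasy.
Trait 4 (derived state '+') is shared by all ingroup taxa — unites the whole ingroup.
Only P and Y show the derived state '+' for Trait 5, supporting them as a clade.
Most parsimonious ingroup topology: (B,(((P,Y),X),M)).
Changes per character on this tree: Trait 1: 1; Trait 2: 1; Trait 3: 2; Trait 4: 1; Trait 5: 1.
Total = 6.

6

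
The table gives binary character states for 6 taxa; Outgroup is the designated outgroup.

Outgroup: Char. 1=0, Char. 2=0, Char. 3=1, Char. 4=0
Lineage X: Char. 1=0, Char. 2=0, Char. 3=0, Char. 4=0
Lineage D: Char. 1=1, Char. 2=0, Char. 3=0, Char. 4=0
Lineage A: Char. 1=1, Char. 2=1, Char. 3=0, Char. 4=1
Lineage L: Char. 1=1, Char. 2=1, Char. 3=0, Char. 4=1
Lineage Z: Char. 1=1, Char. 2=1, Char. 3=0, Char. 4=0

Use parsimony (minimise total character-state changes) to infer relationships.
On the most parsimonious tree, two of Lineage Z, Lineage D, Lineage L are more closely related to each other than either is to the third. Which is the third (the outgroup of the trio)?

Lineage D

Character polarity is set by the outgroup: the derived state is whichever differs from the outgroup's state, so for Char. 3 the derived state is '0', and for the remaining characters it is '1'.
Char. 1: derived state '1' in Lineage A, Lineage D, Lineage L, and Lineage Z only — synapomorphy for {Lineage A, Lineage D, Lineage L, Lineage Z}.
Char. 2 (derived state '1') is shared by Lineage A, Lineage L, and Lineage Z — a synapomorphy uniting that clade.
All ingroup taxa share the derived state '0' for Char. 3; it defines the ingroup but does not resolve relationships within it.
Char. 4 (derived state '1') is shared by Lineage A and Lineage L — a synapomorphy uniting that clade.
Most parsimonious ingroup topology: (Lineage X,(Lineage D,((Lineage A,Lineage L),Lineage Z))).
Lineage Z and Lineage L share a more recent common ancestor with each other than either does with Lineage D, so Lineage D is the least closely related of the three.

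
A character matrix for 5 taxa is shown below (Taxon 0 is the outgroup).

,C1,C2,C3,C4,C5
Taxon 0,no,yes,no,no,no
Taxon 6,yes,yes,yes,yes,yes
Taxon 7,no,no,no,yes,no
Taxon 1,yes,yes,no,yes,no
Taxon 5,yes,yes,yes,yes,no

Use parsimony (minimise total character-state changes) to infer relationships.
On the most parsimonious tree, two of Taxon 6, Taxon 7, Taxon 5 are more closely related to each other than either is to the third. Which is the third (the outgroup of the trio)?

Character polarity is set by the outgroup: the derived state is whichever differs from the outgroup's state, so for C2 the derived state is 'no', and for the remaining characters it is 'yes'.
Only Taxon 1, Taxon 5, and Taxon 6 show the derived state 'yes' for C1, supporting them as a clade.
C2: derived state 'no' in Taxon 7 only — an autapomorphy, so it tells us nothing about relationships among taxa.
C3: derived state 'yes' in Taxon 5 and Taxon 6 only — synapomorphy for {Taxon 5, Taxon 6}.
C4 (derived state 'yes') is shared by all ingroup taxa — unites the whole ingroup.
C5 (derived state 'yes') is unique to Taxon 6 (autapomorphy; uninformative for grouping).
Most parsimonious ingroup topology: (((Taxon 6,Taxon 5),Taxon 1),Taxon 7).
Taxon 5 and Taxon 6 share a more recent common ancestor with each other than either does with Taxon 7, so Taxon 7 is the least closely related of the three.

Taxon 7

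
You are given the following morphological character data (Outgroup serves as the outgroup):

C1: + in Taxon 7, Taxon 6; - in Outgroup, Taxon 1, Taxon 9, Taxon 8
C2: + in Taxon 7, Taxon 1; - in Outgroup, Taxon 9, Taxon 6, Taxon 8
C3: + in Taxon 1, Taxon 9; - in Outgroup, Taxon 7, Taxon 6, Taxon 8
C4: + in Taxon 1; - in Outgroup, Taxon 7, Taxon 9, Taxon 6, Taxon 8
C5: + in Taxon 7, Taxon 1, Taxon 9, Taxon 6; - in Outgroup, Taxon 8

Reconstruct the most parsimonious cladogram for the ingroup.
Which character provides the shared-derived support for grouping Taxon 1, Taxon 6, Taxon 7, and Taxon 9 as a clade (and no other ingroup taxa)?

The outgroup has state '-' for every character, so '+' is the derived state throughout.
C1 (derived state '+') is shared by Taxon 6 and Taxon 7 — a synapomorphy uniting that clade.
C2 (state '+') occurs in Taxon 1 and Taxon 7 but conflicts with the nesting implied by the other characters — most parsimoniously interpreted as homoplasy.
C3: derived state '+' in Taxon 1 and Taxon 9 only — synapomorphy for {Taxon 1, Taxon 9}.
C4: derived state '+' in Taxon 1 only — an autapomorphy, so it tells us nothing about relationships among taxa.
C5: derived state '+' in Taxon 1, Taxon 6, Taxon 7, and Taxon 9 only — synapomorphy for {Taxon 1, Taxon 6, Taxon 7, Taxon 9}.
Most parsimonious ingroup topology: (((Taxon 7,Taxon 6),(Taxon 1,Taxon 9)),Taxon 8).
The clade {Taxon 1, Taxon 6, Taxon 7, Taxon 9} is supported by C5: its derived state '+' occurs in exactly those taxa and in no other taxon (including the outgroup).

C5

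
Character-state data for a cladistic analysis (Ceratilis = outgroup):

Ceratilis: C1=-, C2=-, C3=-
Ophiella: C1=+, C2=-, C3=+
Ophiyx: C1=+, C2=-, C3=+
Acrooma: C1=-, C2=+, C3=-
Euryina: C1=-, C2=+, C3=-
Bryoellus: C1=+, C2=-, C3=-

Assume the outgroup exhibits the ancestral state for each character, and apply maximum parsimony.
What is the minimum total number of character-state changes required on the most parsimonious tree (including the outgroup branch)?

The outgroup has state '-' for every character, so '+' is the derived state throughout.
C1: derived state '+' in Bryoellus, Ophiella, and Ophiyx only — synapomorphy for {Bryoellus, Ophiella, Ophiyx}.
C2 (derived state '+') is shared by Acrooma and Euryina — a synapomorphy uniting that clade.
C3 (derived state '+') is shared by Ophiella and Ophiyx — a synapomorphy uniting that clade.
Most parsimonious ingroup topology: (((Ophiella,Ophiyx),Bryoellus),(Acrooma,Euryina)).
Changes per character on this tree: C1: 1; C2: 1; C3: 1.
Total = 3.

3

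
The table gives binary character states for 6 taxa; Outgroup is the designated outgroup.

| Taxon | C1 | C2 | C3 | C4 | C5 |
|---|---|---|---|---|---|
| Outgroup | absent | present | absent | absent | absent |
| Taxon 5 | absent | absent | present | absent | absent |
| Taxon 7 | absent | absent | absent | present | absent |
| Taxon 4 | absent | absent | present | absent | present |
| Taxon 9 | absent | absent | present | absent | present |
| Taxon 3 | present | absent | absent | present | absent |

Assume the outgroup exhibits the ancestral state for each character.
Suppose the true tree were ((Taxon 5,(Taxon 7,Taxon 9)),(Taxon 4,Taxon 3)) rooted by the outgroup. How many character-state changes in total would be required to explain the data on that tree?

Map each character onto ((Taxon 5,(Taxon 7,Taxon 9)),(Taxon 4,Taxon 3)) (rooted by Outgroup) and count the minimum state changes it requires (Fitch parsimony):
C1: 1; C2: 1; C3: 3; C4: 2; C5: 2.
Total tree length = 9.

9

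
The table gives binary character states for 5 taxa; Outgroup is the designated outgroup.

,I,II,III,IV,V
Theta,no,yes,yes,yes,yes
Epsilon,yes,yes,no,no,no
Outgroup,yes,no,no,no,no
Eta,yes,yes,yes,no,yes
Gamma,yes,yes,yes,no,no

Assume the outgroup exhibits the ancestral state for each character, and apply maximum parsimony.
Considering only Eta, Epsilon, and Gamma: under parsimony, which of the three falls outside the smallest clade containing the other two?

Epsilon

Character polarity is set by the outgroup: the derived state is whichever differs from the outgroup's state, so for I the derived state is 'no', and for the remaining characters it is 'yes'.
I (derived state 'no') is unique to Theta (autapomorphy; uninformative for grouping).
II (derived state 'yes') is shared by all ingroup taxa — unites the whole ingroup.
III: derived state 'yes' in Eta, Gamma, and Theta only — synapomorphy for {Eta, Gamma, Theta}.
IV: derived state 'yes' in Theta only — an autapomorphy, so it tells us nothing about relationships among taxa.
V: derived state 'yes' in Eta and Theta only — synapomorphy for {Eta, Theta}.
Most parsimonious ingroup topology: (Epsilon,((Eta,Theta),Gamma)).
Gamma and Eta share a more recent common ancestor with each other than either does with Epsilon, so Epsilon is the least closely related of the three.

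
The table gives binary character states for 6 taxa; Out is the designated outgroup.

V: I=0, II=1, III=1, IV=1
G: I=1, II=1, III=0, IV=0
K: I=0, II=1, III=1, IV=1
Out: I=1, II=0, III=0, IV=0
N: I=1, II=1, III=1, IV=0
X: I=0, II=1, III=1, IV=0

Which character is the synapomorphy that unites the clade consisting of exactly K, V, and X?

Character polarity is set by the outgroup: the derived state is whichever differs from the outgroup's state, so for I the derived state is '0', and for the remaining characters it is '1'.
I: derived state '0' in K, V, and X only — synapomorphy for {K, V, X}.
II (derived state '1') is shared by all ingroup taxa — unites the whole ingroup.
III (derived state '1') is shared by K, N, V, and X — a synapomorphy uniting that clade.
Only K and V show the derived state '1' for IV, supporting them as a clade.
Most parsimonious ingroup topology: (((X,(K,V)),N),G).
The clade {K, V, X} is supported by I: its derived state '0' occurs in exactly those taxa and in no other taxon (including the outgroup).

I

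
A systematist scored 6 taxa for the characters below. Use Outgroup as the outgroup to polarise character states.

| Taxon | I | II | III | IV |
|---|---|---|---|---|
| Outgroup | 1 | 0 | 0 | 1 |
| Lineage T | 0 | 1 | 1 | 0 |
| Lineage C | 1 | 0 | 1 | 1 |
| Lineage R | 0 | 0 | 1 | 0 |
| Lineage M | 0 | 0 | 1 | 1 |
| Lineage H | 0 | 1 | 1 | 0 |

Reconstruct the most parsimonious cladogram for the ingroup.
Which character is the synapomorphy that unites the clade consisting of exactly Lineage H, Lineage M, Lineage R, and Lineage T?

Character polarity is set by the outgroup: the derived state is whichever differs from the outgroup's state, so for I, IV the derived state is '0', and for the remaining characters it is '1'.
I (derived state '0') is shared by Lineage H, Lineage M, Lineage R, and Lineage T — a synapomorphy uniting that clade.
Only Lineage H and Lineage T show the derived state '1' for II, supporting them as a clade.
All ingroup taxa share the derived state '1' for III; it defines the ingroup but does not resolve relationships within it.
IV (derived state '0') is shared by Lineage H, Lineage R, and Lineage T — a synapomorphy uniting that clade.
Most parsimonious ingroup topology: ((((Lineage T,Lineage H),Lineage R),Lineage M),Lineage C).
The clade {Lineage H, Lineage M, Lineage R, Lineage T} is supported by I: its derived state '0' occurs in exactly those taxa and in no other taxon (including the outgroup).

I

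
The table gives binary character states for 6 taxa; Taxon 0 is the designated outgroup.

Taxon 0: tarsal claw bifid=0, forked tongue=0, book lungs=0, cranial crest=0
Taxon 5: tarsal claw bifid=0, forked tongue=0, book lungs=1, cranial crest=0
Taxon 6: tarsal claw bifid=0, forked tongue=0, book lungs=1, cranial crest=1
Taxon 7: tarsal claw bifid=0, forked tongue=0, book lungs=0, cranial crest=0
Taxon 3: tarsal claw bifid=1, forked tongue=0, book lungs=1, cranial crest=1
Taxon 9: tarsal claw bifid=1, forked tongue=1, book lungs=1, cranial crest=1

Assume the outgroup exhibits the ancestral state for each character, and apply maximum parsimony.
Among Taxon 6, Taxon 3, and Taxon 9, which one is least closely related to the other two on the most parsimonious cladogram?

The outgroup has state '0' for every character, so '1' is the derived state throughout.
Only Taxon 3 and Taxon 9 show the derived state '1' for tarsal claw bifid, supporting them as a clade.
forked tongue: derived state '1' in Taxon 9 only — an autapomorphy, so it tells us nothing about relationships among taxa.
Only Taxon 3, Taxon 5, Taxon 6, and Taxon 9 show the derived state '1' for book lungs, supporting them as a clade.
cranial crest (derived state '1') is shared by Taxon 3, Taxon 6, and Taxon 9 — a synapomorphy uniting that clade.
Most parsimonious ingroup topology: ((Taxon 5,(Taxon 6,(Taxon 3,Taxon 9))),Taxon 7).
Taxon 3 and Taxon 9 share a more recent common ancestor with each other than either does with Taxon 6, so Taxon 6 is the least closely related of the three.

Taxon 6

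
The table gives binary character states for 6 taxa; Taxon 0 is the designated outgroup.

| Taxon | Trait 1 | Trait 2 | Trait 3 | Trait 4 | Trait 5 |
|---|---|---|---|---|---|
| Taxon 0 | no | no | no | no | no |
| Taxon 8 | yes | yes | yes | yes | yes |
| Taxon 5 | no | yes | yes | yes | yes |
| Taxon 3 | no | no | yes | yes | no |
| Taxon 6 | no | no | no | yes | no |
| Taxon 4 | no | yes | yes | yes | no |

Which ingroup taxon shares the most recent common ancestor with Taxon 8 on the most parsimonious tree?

The outgroup has state 'no' for every character, so 'yes' is the derived state throughout.
Trait 1 (derived state 'yes') is unique to Taxon 8 (autapomorphy; uninformative for grouping).
Only Taxon 4, Taxon 5, and Taxon 8 show the derived state 'yes' for Trait 2, supporting them as a clade.
Trait 3: derived state 'yes' in Taxon 3, Taxon 4, Taxon 5, and Taxon 8 only — synapomorphy for {Taxon 3, Taxon 4, Taxon 5, Taxon 8}.
Trait 4 (derived state 'yes') is shared by all ingroup taxa — unites the whole ingroup.
Trait 5: derived state 'yes' in Taxon 5 and Taxon 8 only — synapomorphy for {Taxon 5, Taxon 8}.
Most parsimonious ingroup topology: ((((Taxon 8,Taxon 5),Taxon 4),Taxon 3),Taxon 6).
Taxon 8 and Taxon 5 form a cherry on this tree, so they are sister taxa.

Taxon 5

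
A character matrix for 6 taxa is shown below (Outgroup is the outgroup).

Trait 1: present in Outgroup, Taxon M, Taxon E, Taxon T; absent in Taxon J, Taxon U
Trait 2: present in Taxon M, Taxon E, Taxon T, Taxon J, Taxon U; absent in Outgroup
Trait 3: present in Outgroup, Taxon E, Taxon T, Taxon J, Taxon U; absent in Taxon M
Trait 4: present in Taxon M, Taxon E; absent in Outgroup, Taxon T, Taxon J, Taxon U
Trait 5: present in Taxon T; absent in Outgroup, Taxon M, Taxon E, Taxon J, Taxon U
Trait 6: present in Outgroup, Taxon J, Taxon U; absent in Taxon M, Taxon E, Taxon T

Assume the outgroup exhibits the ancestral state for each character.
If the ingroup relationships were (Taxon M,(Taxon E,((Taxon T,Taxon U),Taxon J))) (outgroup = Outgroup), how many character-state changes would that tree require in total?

Map each character onto (Taxon M,(Taxon E,((Taxon T,Taxon U),Taxon J))) (rooted by Outgroup) and count the minimum state changes it requires (Fitch parsimony):
Trait 1: 2; Trait 2: 1; Trait 3: 1; Trait 4: 2; Trait 5: 1; Trait 6: 3.
Total tree length = 10.

10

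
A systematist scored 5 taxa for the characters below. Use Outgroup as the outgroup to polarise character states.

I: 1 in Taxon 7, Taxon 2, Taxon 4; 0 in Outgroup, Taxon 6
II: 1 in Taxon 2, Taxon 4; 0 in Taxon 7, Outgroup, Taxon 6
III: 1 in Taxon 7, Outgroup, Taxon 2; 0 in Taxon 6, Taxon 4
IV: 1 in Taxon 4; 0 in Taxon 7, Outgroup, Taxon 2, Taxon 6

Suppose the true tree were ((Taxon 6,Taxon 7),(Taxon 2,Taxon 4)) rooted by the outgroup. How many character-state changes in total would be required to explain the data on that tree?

Map each character onto ((Taxon 6,Taxon 7),(Taxon 2,Taxon 4)) (rooted by Outgroup) and count the minimum state changes it requires (Fitch parsimony):
I: 2; II: 1; III: 2; IV: 1.
Total tree length = 6.

6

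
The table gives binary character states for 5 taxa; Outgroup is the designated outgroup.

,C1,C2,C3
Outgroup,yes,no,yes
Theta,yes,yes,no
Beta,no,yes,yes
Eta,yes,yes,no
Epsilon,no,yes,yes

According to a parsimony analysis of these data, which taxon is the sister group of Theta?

Character polarity is set by the outgroup: the derived state is whichever differs from the outgroup's state, so for C1, C3 the derived state is 'no', and for the remaining characters it is 'yes'.
C1 (derived state 'no') is shared by Beta and Epsilon — a synapomorphy uniting that clade.
C2 (derived state 'yes') is shared by all ingroup taxa — unites the whole ingroup.
C3 (derived state 'no') is shared by Eta and Theta — a synapomorphy uniting that clade.
Most parsimonious ingroup topology: ((Theta,Eta),(Beta,Epsilon)).
Theta and Eta form a cherry on this tree, so they are sister taxa.

Eta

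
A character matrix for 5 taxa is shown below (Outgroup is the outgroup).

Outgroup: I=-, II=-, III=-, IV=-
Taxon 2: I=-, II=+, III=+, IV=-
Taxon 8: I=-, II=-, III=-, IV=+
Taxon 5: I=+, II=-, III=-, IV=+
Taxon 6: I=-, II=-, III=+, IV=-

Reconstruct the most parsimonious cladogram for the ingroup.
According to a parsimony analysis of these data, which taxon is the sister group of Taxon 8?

Taxon 5

The outgroup has state '-' for every character, so '+' is the derived state throughout.
I: derived state '+' in Taxon 5 only — an autapomorphy, so it tells us nothing about relationships among taxa.
II: derived state '+' in Taxon 2 only — an autapomorphy, so it tells us nothing about relationships among taxa.
III: derived state '+' in Taxon 2 and Taxon 6 only — synapomorphy for {Taxon 2, Taxon 6}.
IV: derived state '+' in Taxon 5 and Taxon 8 only — synapomorphy for {Taxon 5, Taxon 8}.
Most parsimonious ingroup topology: ((Taxon 2,Taxon 6),(Taxon 8,Taxon 5)).
Taxon 8 and Taxon 5 form a cherry on this tree, so they are sister taxa.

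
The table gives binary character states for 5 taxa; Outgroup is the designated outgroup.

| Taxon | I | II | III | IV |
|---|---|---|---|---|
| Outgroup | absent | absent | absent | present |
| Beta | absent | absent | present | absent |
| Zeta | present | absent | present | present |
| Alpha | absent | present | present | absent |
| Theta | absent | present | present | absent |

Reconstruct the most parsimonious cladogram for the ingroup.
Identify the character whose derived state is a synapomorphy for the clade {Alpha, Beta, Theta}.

IV

Character polarity is set by the outgroup: the derived state is whichever differs from the outgroup's state, so for IV the derived state is 'absent', and for the remaining characters it is 'present'.
I (derived state 'present') is unique to Zeta (autapomorphy; uninformative for grouping).
II (derived state 'present') is shared by Alpha and Theta — a synapomorphy uniting that clade.
III (derived state 'present') is shared by all ingroup taxa — unites the whole ingroup.
Only Alpha, Beta, and Theta show the derived state 'absent' for IV, supporting them as a clade.
Most parsimonious ingroup topology: ((Beta,(Alpha,Theta)),Zeta).
The clade {Alpha, Beta, Theta} is supported by IV: its derived state 'absent' occurs in exactly those taxa and in no other taxon (including the outgroup).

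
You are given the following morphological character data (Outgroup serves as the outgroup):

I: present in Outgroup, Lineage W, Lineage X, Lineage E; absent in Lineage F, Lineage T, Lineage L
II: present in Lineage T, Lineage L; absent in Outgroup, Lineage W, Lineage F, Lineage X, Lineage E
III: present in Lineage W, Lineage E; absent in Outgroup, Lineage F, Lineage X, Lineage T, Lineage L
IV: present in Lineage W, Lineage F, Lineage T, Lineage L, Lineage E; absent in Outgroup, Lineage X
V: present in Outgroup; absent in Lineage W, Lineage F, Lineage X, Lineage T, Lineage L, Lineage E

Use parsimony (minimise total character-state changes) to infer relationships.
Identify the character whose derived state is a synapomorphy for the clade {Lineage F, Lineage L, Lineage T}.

I

Character polarity is set by the outgroup: the derived state is whichever differs from the outgroup's state, so for I, V the derived state is 'absent', and for the remaining characters it is 'present'.
Only Lineage F, Lineage L, and Lineage T show the derived state 'absent' for I, supporting them as a clade.
II (derived state 'present') is shared by Lineage L and Lineage T — a synapomorphy uniting that clade.
III: derived state 'present' in Lineage E and Lineage W only — synapomorphy for {Lineage E, Lineage W}.
Only Lineage E, Lineage F, Lineage L, Lineage T, and Lineage W show the derived state 'present' for IV, supporting them as a clade.
All ingroup taxa share the derived state 'absent' for V; it defines the ingroup but does not resolve relationships within it.
Most parsimonious ingroup topology: (((Lineage W,Lineage E),(Lineage F,(Lineage T,Lineage L))),Lineage X).
The clade {Lineage F, Lineage L, Lineage T} is supported by I: its derived state 'absent' occurs in exactly those taxa and in no other taxon (including the outgroup).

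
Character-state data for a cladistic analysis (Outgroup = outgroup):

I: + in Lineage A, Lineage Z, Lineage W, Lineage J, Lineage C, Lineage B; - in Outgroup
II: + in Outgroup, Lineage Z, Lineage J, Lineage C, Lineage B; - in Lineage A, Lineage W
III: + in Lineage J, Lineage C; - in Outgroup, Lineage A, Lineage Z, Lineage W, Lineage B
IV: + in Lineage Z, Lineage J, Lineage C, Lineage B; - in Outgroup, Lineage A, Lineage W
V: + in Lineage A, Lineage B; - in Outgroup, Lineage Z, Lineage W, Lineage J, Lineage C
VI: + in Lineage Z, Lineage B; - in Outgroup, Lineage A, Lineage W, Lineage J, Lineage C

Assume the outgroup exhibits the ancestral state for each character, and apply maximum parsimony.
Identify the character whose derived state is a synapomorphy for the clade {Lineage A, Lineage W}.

II

Character polarity is set by the outgroup: the derived state is whichever differs from the outgroup's state, so for II the derived state is '-', and for the remaining characters it is '+'.
I (derived state '+') is shared by all ingroup taxa — unites the whole ingroup.
II: derived state '-' in Lineage A and Lineage W only — synapomorphy for {Lineage A, Lineage W}.
III (derived state '+') is shared by Lineage C and Lineage J — a synapomorphy uniting that clade.
IV (derived state '+') is shared by Lineage B, Lineage C, Lineage J, and Lineage Z — a synapomorphy uniting that clade.
V groups Lineage A and Lineage B, which is incompatible with the clades supported by the remaining characters; treating it as convergent (homoplasy) costs fewer steps than any alternative tree.
VI (derived state '+') is shared by Lineage B and Lineage Z — a synapomorphy uniting that clade.
Most parsimonious ingroup topology: ((Lineage A,Lineage W),((Lineage Z,Lineage B),(Lineage J,Lineage C))).
The clade {Lineage A, Lineage W} is supported by II: its derived state '-' occurs in exactly those taxa and in no other taxon (including the outgroup).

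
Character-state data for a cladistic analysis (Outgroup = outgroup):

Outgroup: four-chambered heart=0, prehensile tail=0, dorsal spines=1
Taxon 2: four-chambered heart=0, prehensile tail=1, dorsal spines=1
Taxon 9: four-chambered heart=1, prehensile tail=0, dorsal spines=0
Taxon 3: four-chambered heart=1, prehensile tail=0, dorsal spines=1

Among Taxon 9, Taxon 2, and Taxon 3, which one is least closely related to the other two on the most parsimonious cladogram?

Taxon 2

Character polarity is set by the outgroup: the derived state is whichever differs from the outgroup's state, so for dorsal spines the derived state is '0', and for the remaining characters it is '1'.
four-chambered heart (derived state '1') is shared by Taxon 3 and Taxon 9 — a synapomorphy uniting that clade.
prehensile tail: derived state '1' in Taxon 2 only — an autapomorphy, so it tells us nothing about relationships among taxa.
dorsal spines: derived state '0' in Taxon 9 only — an autapomorphy, so it tells us nothing about relationships among taxa.
Most parsimonious ingroup topology: (Taxon 2,(Taxon 9,Taxon 3)).
Taxon 9 and Taxon 3 share a more recent common ancestor with each other than either does with Taxon 2, so Taxon 2 is the least closely related of the three.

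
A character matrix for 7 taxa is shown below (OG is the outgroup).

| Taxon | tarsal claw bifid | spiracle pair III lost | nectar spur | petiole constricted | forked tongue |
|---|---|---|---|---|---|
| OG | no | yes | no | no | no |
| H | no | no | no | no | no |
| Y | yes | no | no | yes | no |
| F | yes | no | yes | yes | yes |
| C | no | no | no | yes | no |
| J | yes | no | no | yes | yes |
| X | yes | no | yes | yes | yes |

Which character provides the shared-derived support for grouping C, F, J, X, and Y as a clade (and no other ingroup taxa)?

Character polarity is set by the outgroup: the derived state is whichever differs from the outgroup's state, so for spiracle pair III lost the derived state is 'no', and for the remaining characters it is 'yes'.
tarsal claw bifid: derived state 'yes' in F, J, X, and Y only — synapomorphy for {F, J, X, Y}.
All ingroup taxa share the derived state 'no' for spiracle pair III lost; it defines the ingroup but does not resolve relationships within it.
Only F and X show the derived state 'yes' for nectar spur, supporting them as a clade.
petiole constricted (derived state 'yes') is shared by C, F, J, X, and Y — a synapomorphy uniting that clade.
forked tongue: derived state 'yes' in F, J, and X only — synapomorphy for {F, J, X}.
Most parsimonious ingroup topology: (((((F,X),J),Y),C),H).
The clade {C, F, J, X, Y} is supported by petiole constricted: its derived state 'yes' occurs in exactly those taxa and in no other taxon (including the outgroup).

petiole constricted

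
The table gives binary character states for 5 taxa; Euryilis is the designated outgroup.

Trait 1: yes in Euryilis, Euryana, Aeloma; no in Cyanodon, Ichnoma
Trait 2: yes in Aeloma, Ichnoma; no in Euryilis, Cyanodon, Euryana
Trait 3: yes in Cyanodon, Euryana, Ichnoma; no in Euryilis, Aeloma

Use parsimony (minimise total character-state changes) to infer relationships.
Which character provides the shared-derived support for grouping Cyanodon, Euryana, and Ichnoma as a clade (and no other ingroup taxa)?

Trait 3

Character polarity is set by the outgroup: the derived state is whichever differs from the outgroup's state, so for Trait 1 the derived state is 'no', and for the remaining characters it is 'yes'.
Only Cyanodon and Ichnoma show the derived state 'no' for Trait 1, supporting them as a clade.
Trait 2 groups Aeloma and Ichnoma, which is incompatible with the clades supported by the remaining characters; treating it as convergent (homoplasy) costs fewer steps than any alternative tree.
Trait 3 (derived state 'yes') is shared by Cyanodon, Euryana, and Ichnoma — a synapomorphy uniting that clade.
Most parsimonious ingroup topology: (((Cyanodon,Ichnoma),Euryana),Aeloma).
The clade {Cyanodon, Euryana, Ichnoma} is supported by Trait 3: its derived state 'yes' occurs in exactly those taxa and in no other taxon (including the outgroup).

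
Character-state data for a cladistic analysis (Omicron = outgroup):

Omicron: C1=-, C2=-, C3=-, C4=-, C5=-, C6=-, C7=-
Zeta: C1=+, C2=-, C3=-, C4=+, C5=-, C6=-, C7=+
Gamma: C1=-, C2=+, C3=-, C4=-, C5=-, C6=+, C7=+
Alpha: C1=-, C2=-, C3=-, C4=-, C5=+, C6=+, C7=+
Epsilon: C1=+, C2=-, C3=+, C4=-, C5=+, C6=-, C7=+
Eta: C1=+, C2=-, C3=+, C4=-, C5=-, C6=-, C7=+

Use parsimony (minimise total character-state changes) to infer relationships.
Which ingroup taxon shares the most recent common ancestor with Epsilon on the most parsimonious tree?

Eta

The outgroup has state '-' for every character, so '+' is the derived state throughout.
C1 (derived state '+') is shared by Epsilon, Eta, and Zeta — a synapomorphy uniting that clade.
C2: derived state '+' in Gamma only — an autapomorphy, so it tells us nothing about relationships among taxa.
Only Epsilon and Eta show the derived state '+' for C3, supporting them as a clade.
C4: derived state '+' in Zeta only — an autapomorphy, so it tells us nothing about relationships among taxa.
C5 groups Alpha and Epsilon, which is incompatible with the clades supported by the remaining characters; treating it as convergent (homoplasy) costs fewer steps than any alternative tree.
C6 (derived state '+') is shared by Alpha and Gamma — a synapomorphy uniting that clade.
All ingroup taxa share the derived state '+' for C7; it defines the ingroup but does not resolve relationships within it.
Most parsimonious ingroup topology: ((Zeta,(Epsilon,Eta)),(Gamma,Alpha)).
Epsilon and Eta form a cherry on this tree, so they are sister taxa.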